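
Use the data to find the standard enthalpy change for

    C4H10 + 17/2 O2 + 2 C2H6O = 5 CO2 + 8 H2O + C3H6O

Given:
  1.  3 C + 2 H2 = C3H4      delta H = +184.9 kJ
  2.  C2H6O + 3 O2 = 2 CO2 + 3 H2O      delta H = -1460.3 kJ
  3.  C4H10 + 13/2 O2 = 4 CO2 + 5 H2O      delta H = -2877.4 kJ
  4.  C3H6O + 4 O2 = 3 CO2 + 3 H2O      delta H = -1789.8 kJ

eq. 1: not needed.
eq. 2 × 2: (2)·(-1460.3) = -2920.6 kJ
eq. 3 as written: -2877.4 kJ
eq. 4 reversed: +1789.8 kJ
delta H = (2)·(-1460.3) + (1)·(-2877.4) + (-1)·(-1789.8) = -4008.2 kJ

delta H = -4008.2 kJ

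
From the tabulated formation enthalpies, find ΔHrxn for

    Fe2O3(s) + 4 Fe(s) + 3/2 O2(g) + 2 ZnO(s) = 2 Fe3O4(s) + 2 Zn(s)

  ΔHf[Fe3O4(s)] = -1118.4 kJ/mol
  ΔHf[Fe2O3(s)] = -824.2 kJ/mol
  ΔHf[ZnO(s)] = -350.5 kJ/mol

ΔHrxn = -711.6 kJ/mol

Products: 2·(-1118.4) + 2·(+0.0) = -2236.8
Reactants: 1·(-824.2) + 4·(+0.0) + 3/2·(+0.0) + 2·(-350.5) = -1525.2
ΔHrxn = (-2236.8) − (-1525.2) = -711.6 kJ/mol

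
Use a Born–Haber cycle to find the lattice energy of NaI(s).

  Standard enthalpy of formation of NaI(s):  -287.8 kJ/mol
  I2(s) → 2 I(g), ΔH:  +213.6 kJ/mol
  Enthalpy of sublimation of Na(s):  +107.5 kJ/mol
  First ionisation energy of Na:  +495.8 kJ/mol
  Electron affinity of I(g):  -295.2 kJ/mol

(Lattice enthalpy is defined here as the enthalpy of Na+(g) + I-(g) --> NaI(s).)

U = -702.7 kJ/mol

ΔHf° = 1·ΔHsub + 1·(ΣIE) + 1/2·D(I2) + 1·EA + U
-287.8 = 1·(+107.5) + 1·(+495.8) + 1/2·(+213.6) + 1·(-295.2) + U
U = -287.8 − (+414.9) = -702.7 kJ/mol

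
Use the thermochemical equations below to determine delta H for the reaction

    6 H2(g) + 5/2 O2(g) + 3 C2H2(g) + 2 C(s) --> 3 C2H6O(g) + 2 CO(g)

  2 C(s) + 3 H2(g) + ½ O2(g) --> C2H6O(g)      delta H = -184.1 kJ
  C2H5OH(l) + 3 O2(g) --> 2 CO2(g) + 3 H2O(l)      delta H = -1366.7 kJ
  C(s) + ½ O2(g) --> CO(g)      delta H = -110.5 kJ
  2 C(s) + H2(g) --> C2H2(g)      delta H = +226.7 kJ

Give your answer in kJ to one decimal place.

equation 1 × 3: (3)·(-184.1) = -552.3 kJ
equation 2: not needed.
equation 3 × 2: (2)·(-110.5) = -221.0 kJ
equation 4 reversed and × 3: (-3)·(+226.7) = -680.1 kJ
Since enthalpy is a state function, delta H = (3)·(-184.1) + (2)·(-110.5) + (-3)·(+226.7) = -1453.4 kJ

delta H = -1453.4 kJ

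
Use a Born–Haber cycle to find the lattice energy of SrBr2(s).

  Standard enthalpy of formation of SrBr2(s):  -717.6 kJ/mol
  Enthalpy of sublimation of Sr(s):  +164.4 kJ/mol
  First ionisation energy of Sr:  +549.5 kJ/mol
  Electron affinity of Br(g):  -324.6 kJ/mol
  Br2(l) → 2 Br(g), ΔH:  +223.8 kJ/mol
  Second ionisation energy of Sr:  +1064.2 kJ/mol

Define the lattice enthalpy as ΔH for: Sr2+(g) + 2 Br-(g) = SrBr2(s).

ΔHf° = 1·ΔHsub + 1·(ΣIE) + 1·D(Br2) + 2·EA + U
-717.6 = 1·(+164.4) + 1·(+1613.7) + 1·(+223.8) + 2·(-324.6) + U
U = -717.6 − (+1352.7) = -2070.3 kJ/mol

U = -2070.3 kJ/mol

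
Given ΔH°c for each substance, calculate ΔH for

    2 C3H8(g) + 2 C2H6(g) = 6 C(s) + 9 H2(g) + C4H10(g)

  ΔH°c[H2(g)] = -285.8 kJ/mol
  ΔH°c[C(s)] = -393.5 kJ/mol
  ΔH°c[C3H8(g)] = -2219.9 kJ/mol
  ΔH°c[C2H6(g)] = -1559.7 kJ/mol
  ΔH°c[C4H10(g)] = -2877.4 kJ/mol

ΔH = 251.4 kJ/mol

Using ΔH = Σ nΔHc°(reactants) − Σ nΔHc°(products):
= [2·(-2219.9) + 2·(-1559.7)] − [6·(-393.5) + 9·(-285.8) + 1·(-2877.4)]
= 251.4 kJ/mol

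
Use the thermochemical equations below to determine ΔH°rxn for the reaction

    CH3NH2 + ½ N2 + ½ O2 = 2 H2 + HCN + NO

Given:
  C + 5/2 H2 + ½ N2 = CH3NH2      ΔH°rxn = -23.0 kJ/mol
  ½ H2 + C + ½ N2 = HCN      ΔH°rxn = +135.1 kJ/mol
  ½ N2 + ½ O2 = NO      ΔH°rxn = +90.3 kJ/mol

equation 1 reversed (reverse to put CH3NH2 on the reactant side): +23.0 kJ/mol
equation 2 as written (HCN already on the product side): +135.1 kJ/mol
equation 3 as written (NO already on the product side): +90.3 kJ/mol
ΔH°rxn = (-1)·(-23.0) + (1)·(+135.1) + (1)·(+90.3) = 248.4 kJ/mol

ΔH°rxn = 248.4 kJ/mol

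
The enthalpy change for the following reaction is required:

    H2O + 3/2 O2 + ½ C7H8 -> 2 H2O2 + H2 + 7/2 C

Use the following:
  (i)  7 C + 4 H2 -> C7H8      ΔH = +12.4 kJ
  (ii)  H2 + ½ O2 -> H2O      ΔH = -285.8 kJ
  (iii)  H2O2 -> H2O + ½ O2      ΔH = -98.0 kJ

(i) reversed and × 1/2: (-1/2)·(+12.4) = -6.2 kJ
(ii) as written: -285.8 kJ
(iii) reversed and × 2: (-2)·(-98.0) = +196.0 kJ
Summing the manipulated equations, ΔH = (-1/2)·(+12.4) + (1)·(-285.8) + (-2)·(-98.0) = -96.0 kJ

ΔH = -96.0 kJ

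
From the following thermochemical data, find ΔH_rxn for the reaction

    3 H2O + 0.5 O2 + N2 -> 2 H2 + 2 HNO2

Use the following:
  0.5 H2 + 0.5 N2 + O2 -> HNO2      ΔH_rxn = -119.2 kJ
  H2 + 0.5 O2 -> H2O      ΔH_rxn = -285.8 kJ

equation 1 × 2 (×2 to match 2 HNO2 in the target): (2)·(-119.2) = -238.4 kJ
equation 2 reversed and × 3 (reverse to put H2O on the reactant side; ×3 to match 3 H2O in the target): (-3)·(-285.8) = +857.4 kJ
By Hess's law, ΔH_rxn = (2)·(-119.2) + (-3)·(-285.8) = 619.0 kJ

ΔH_rxn = 619.0 kJ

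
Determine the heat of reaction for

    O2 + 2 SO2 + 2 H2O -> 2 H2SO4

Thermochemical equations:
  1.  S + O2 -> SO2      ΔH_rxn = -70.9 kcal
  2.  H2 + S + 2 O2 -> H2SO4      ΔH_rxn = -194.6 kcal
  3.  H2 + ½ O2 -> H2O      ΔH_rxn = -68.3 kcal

ΔH_rxn = -110.8 kcal

eq. 1 reversed and × 2 (reverse to put SO2 on the reactant side; scale by 2 for the 2 SO2): (-2)·(-70.9) = +141.8 kcal
eq. 2 × 2 (×2 to match 2 H2SO4 in the target): (2)·(-194.6) = -389.2 kcal
eq. 3 reversed and × 2 (reverse to put H2O on the reactant side; ×2 to match 2 H2O in the target): (-2)·(-68.3) = +136.6 kcal
ΔH_rxn = (+141.8) + (-389.2) + (+136.6) = -110.8 kcal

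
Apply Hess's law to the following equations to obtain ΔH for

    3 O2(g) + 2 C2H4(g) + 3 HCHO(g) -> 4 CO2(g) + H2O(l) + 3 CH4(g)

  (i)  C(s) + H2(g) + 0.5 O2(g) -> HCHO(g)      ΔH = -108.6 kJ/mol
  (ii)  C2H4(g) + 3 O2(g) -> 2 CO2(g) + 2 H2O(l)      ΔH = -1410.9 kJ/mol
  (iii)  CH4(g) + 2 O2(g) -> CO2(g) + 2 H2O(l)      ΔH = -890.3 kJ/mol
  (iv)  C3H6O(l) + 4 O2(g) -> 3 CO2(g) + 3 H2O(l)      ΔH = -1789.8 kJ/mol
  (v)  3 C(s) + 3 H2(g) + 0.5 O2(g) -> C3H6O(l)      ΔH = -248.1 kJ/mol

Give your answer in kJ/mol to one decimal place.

(i) reversed and × 3: (-3)·(-108.6) = +325.8 kJ/mol
(ii) × 2: (2)·(-1410.9) = -2821.8 kJ/mol
(iii) reversed and × 3: (-3)·(-890.3) = +2670.9 kJ/mol
(iv) as written: -1789.8 kJ/mol
(v) as written: -248.1 kJ/mol
ΔH = (+325.8) + (-2821.8) + (+2670.9) + (-1789.8) + (-248.1) = -1863.0 kJ/mol

ΔH = -1863.0 kJ/mol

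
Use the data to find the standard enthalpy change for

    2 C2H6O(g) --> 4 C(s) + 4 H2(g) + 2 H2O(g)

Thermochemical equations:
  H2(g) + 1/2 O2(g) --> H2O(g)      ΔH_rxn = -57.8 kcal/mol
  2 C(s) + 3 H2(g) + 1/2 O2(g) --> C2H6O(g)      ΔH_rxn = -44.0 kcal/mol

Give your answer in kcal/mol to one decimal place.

equation 1 × 2 (scale by 2 for the 2 H2O(g)): (2)·(-57.8) = -115.6 kcal/mol
equation 2 reversed and × 2 (reverse to put C2H6O(g) on the reactant side; scale by 2 for the 2 C2H6O(g)): (-2)·(-44.0) = +88.0 kcal/mol
ΔH_rxn = (2)·(-57.8) + (-2)·(-44.0) = -27.6 kcal/mol

ΔH_rxn = -27.6 kcal/mol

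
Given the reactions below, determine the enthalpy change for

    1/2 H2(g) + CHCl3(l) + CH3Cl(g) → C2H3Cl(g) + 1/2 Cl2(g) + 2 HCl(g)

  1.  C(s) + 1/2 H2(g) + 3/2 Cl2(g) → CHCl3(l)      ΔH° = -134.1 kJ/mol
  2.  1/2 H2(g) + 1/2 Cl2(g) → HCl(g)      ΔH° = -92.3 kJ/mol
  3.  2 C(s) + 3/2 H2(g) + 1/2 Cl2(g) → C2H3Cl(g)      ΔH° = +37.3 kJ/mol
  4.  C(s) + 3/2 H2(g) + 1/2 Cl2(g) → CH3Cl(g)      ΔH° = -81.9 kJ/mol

ΔH° = 68.7 kJ/mol

eq. 1 reversed (reverse to put CHCl3(l) on the reactant side): +134.1 kJ/mol
eq. 2 × 2 (×2 to match 2 HCl(g) in the target): (2)·(-92.3) = -184.6 kJ/mol
eq. 3 as written (C2H3Cl(g) already on the product side): +37.3 kJ/mol
eq. 4 reversed (reverse to put CH3Cl(g) on the reactant side): +81.9 kJ/mol
Combining the equations, ΔH° = (-1)·(-134.1) + (2)·(-92.3) + (1)·(+37.3) + (-1)·(-81.9) = 68.7 kJ/mol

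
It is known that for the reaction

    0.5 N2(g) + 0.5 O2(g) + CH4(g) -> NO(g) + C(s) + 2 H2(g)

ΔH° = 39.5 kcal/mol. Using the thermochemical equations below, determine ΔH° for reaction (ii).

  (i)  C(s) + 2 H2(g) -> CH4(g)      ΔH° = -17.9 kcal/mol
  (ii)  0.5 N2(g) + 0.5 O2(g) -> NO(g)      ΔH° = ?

(i) reversed: +17.9 kcal/mol
(ii) as written: contributes x
+39.5 = (+17.9) + x
x = (+39.5 − (+17.9)) / (1) = 21.6 kcal/mol

ΔH° = 21.6 kcal/mol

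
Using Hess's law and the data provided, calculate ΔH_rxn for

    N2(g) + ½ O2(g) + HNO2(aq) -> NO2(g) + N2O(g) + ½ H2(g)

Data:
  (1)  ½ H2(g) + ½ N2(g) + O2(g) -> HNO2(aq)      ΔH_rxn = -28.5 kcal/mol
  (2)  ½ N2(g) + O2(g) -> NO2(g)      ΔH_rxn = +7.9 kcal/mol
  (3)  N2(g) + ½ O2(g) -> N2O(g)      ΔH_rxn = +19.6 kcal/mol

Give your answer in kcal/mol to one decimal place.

(1) reversed (HNO2(aq) must end up as a reactant): +28.5 kcal/mol
(2) as written (NO2(g) already on the product side): +7.9 kcal/mol
(3) as written (N2O(g) already on the product side): +19.6 kcal/mol
ΔH_rxn = (-1)·(-28.5) + (1)·(+7.9) + (1)·(+19.6) = 56.0 kcal/mol

ΔH_rxn = 56.0 kcal/mol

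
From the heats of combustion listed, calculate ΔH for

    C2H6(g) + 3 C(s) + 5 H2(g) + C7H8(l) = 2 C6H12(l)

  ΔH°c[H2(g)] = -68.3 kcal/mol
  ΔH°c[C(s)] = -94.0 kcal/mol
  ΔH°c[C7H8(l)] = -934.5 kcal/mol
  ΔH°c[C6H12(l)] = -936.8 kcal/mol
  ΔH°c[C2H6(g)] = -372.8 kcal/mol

With combustion enthalpies, reactants minus products:
= [1·(-372.8) + 3·(-94.0) + 5·(-68.3) + 1·(-934.5)] − [2·(-936.8)]
= -57.2 kcal/mol

ΔH = -57.2 kcal/mol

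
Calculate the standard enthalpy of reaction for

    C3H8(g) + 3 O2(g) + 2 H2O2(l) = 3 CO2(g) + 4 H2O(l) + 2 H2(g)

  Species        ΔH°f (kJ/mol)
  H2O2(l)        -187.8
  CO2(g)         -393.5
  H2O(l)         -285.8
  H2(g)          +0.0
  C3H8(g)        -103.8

Products: 3·(-393.5) + 4·(-285.8) + 2·(+0.0) = -2323.7
Reactants: 1·(-103.8) + 3·(+0.0) + 2·(-187.8) = -479.4
ΔHrxn = (-2323.7) − (-479.4) = -1844.3 kJ/mol

ΔHrxn = -1844.3 kJ/mol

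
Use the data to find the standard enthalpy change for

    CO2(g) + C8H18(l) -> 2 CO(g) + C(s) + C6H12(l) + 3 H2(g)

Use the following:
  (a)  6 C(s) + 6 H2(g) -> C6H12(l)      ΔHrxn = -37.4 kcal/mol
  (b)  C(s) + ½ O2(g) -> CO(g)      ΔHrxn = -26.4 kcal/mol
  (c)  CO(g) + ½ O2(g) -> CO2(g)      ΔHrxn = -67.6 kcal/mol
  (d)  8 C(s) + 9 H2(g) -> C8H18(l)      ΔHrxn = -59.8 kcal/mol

(a) as written: -37.4 kcal/mol
(b) as written: -26.4 kcal/mol
(c) reversed: +67.6 kcal/mol
(d) reversed: +59.8 kcal/mol
Combining the equations, ΔHrxn = (1)·(-37.4) + (1)·(-26.4) + (-1)·(-67.6) + (-1)·(-59.8) = 63.6 kcal/mol

ΔHrxn = 63.6 kcal/mol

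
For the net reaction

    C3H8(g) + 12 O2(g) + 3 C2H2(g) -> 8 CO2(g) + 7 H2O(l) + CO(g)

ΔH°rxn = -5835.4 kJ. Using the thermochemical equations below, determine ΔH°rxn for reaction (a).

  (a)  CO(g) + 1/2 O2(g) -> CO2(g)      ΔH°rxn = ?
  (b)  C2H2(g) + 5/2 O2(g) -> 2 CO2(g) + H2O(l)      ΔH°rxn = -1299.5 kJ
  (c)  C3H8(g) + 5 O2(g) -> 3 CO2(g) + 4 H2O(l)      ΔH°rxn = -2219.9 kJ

ΔH°rxn = -283.0 kJ

(a) reversed (CO(g) must end up as a product): contributes −x
(b) × 3 (scale by 3 for the 3 C2H2(g)): (3)·(-1299.5) = -3898.5 kJ
(c) as written (C3H8(g) already on the reactant side): -2219.9 kJ
-5835.4 = (-3898.5) + (-2219.9) − x
x = (-5835.4 − (-6118.4)) / (-1) = -283.0 kJ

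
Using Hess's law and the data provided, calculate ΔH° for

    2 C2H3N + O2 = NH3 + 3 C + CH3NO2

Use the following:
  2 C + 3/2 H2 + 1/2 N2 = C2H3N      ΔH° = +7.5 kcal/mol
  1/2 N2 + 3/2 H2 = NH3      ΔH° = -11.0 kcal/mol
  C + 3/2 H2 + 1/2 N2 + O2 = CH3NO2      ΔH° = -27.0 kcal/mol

equation 1 reversed and × 2: (-2)·(+7.5) = -15.0 kcal/mol
equation 2 as written: -11.0 kcal/mol
equation 3 as written: -27.0 kcal/mol
ΔH° = (-15.0) + (-11.0) + (-27.0) = -53.0 kcal/mol

ΔH° = -53.0 kcal/mol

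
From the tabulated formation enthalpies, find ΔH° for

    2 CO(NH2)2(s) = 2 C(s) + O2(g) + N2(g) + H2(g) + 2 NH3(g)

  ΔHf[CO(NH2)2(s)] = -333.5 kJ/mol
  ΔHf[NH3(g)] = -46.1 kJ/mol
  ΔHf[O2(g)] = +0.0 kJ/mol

Products: 2·(+0.0) + 1·(+0.0) + 1·(+0.0) + 1·(+0.0) + 2·(-46.1) = -92.2
Reactants: 2·(-333.5) = -667.0
ΔH° = (-92.2) − (-667.0) = 574.8 kJ/mol

ΔH° = 574.8 kJ/mol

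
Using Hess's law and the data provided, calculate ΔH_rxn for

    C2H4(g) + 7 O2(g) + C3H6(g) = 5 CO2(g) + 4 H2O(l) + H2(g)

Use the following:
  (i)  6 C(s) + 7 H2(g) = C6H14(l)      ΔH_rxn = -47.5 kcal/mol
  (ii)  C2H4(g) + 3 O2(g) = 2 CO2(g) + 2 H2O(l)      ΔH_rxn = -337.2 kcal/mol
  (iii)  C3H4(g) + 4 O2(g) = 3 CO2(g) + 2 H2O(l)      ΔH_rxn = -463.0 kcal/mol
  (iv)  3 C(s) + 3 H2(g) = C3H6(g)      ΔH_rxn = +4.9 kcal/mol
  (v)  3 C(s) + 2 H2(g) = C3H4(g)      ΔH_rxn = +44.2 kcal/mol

(i): not needed (C6H14(l) appears nowhere else).
(ii) as written (C2H4(g) already on the reactant side): -337.2 kcal/mol
(iii) as written: -463.0 kcal/mol
(iv) reversed (reverse to put C3H6(g) on the reactant side): -4.9 kcal/mol
(v) as written: +44.2 kcal/mol
ΔH_rxn = (1)·(-337.2) + (1)·(-463.0) + (-1)·(+4.9) + (1)·(+44.2) = -760.9 kcal/mol

ΔH_rxn = -760.9 kcal/mol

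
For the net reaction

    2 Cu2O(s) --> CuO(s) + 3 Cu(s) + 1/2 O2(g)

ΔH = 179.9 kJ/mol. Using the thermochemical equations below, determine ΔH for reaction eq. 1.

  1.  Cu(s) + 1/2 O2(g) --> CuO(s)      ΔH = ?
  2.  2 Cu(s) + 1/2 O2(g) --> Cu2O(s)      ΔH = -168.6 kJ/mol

ΔH = -157.3 kJ/mol

eq. 1 as written (CuO(s) already on the product side): contributes x
eq. 2 reversed and × 2 (Cu2O(s) must end up as a reactant; ×2 to match 2 Cu2O(s) in the target): (-2)·(-168.6) = +337.2 kJ/mol
+179.9 = (+337.2) + x
x = (+179.9 − (+337.2)) / (1) = -157.3 kJ/mol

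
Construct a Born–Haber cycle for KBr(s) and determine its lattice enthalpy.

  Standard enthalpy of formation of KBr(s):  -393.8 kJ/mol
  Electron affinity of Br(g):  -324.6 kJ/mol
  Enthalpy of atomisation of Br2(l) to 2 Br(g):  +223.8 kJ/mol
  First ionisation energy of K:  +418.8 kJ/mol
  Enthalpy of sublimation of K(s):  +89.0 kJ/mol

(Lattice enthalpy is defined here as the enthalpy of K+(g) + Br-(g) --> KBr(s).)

U = -688.9 kJ/mol

ΔHf° = 1·ΔHsub + 1·(ΣIE) + 1/2·D(Br2) + 1·EA + U
-393.8 = 1·(+89.0) + 1·(+418.8) + 1/2·(+223.8) + 1·(-324.6) + U
U = -393.8 − (+295.1) = -688.9 kJ/mol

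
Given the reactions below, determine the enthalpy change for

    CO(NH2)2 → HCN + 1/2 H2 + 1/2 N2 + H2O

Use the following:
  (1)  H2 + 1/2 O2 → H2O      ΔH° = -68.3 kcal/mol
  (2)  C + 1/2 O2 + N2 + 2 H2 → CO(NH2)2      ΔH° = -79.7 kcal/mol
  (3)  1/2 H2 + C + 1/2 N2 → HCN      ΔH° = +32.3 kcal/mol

ΔH° = 43.7 kcal/mol

(1) as written: -68.3 kcal/mol
(2) reversed: +79.7 kcal/mol
(3) as written: +32.3 kcal/mol
By Hess's law, ΔH° = (1)·(-68.3) + (-1)·(-79.7) + (1)·(+32.3) = 43.7 kcal/mol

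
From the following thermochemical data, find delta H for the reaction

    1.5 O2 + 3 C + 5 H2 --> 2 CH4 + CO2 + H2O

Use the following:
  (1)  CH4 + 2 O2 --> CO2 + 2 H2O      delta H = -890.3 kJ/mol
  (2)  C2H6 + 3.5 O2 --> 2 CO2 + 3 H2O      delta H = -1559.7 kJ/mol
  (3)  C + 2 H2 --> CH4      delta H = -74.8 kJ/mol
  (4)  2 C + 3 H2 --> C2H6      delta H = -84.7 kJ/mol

(1) reversed: +890.3 kJ/mol
(2) as written: -1559.7 kJ/mol
(3) as written: -74.8 kJ/mol
(4) as written: -84.7 kJ/mol
delta H = (+890.3) + (-1559.7) + (-74.8) + (-84.7) = -828.9 kJ/mol

delta H = -828.9 kJ/mol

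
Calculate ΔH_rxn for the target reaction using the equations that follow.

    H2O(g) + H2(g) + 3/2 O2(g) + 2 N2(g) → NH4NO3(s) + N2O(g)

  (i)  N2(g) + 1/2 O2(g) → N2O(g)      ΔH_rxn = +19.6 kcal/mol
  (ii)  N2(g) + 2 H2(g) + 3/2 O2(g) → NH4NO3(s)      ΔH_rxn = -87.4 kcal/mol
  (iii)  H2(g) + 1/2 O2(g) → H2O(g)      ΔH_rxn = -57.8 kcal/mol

ΔH_rxn = -10.0 kcal/mol

(i) as written: +19.6 kcal/mol
(ii) as written: -87.4 kcal/mol
(iii) reversed: +57.8 kcal/mol
Combining the equations, ΔH_rxn = (1)·(+19.6) + (1)·(-87.4) + (-1)·(-57.8) = -10.0 kcal/mol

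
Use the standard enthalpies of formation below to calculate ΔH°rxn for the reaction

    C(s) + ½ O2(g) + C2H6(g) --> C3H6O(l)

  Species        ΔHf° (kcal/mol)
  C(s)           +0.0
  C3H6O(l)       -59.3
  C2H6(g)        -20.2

ΔH°rxn = -39.1 kcal/mol

Products: 1·(-59.3) = -59.3
Reactants: 1·(+0.0) + 1/2·(+0.0) + 1·(-20.2) = -20.2
ΔH°rxn = (-59.3) − (-20.2) = -39.1 kcal/mol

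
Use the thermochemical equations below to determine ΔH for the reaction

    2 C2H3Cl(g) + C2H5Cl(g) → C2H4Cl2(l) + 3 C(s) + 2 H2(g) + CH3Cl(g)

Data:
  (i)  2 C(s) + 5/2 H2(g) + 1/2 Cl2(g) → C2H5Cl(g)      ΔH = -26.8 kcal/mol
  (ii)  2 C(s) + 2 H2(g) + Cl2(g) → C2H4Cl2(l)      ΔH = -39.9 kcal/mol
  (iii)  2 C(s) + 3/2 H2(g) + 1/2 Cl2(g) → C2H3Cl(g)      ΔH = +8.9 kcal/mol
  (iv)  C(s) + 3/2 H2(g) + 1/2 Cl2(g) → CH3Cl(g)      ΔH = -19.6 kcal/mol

ΔH = -50.5 kcal/mol

(i) reversed (reverse to put C2H5Cl(g) on the reactant side): +26.8 kcal/mol
(ii) as written (C2H4Cl2(l) already on the product side): -39.9 kcal/mol
(iii) reversed and × 2 (reverse to put C2H3Cl(g) on the reactant side; ×2 to match 2 C2H3Cl(g) in the target): (-2)·(+8.9) = -17.8 kcal/mol
(iv) as written (CH3Cl(g) already on the product side): -19.6 kcal/mol
Summing the manipulated equations, ΔH = (-1)·(-26.8) + (1)·(-39.9) + (-2)·(+8.9) + (1)·(-19.6) = -50.5 kcal/mol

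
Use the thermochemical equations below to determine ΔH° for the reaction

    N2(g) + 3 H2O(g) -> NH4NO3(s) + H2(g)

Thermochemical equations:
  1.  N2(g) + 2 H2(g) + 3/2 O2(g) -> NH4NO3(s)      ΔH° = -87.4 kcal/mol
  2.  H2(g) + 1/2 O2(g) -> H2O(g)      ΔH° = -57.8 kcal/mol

ΔH° = 86.0 kcal/mol

eq. 1 as written (NH4NO3(s) already on the product side): -87.4 kcal/mol
eq. 2 reversed and × 3 (H2O(g) must end up as a reactant; ×3 to match 3 H2O(g) in the target): (-3)·(-57.8) = +173.4 kcal/mol
ΔH° = (-87.4) + (+173.4) = 86.0 kcal/mol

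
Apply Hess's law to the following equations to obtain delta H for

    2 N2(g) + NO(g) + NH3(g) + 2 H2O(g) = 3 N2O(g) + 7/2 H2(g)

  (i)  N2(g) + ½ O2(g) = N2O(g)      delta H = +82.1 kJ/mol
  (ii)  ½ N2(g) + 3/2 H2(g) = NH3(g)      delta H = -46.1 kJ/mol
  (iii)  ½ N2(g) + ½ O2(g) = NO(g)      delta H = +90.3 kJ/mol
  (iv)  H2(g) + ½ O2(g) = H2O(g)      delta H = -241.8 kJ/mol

delta H = 685.7 kJ/mol

(i) × 3: (3)·(+82.1) = +246.3 kJ/mol
(ii) reversed: +46.1 kJ/mol
(iii) reversed: -90.3 kJ/mol
(iv) reversed and × 2: (-2)·(-241.8) = +483.6 kJ/mol
delta H = (3)·(+82.1) + (-1)·(-46.1) + (-1)·(+90.3) + (-2)·(-241.8) = 685.7 kJ/mol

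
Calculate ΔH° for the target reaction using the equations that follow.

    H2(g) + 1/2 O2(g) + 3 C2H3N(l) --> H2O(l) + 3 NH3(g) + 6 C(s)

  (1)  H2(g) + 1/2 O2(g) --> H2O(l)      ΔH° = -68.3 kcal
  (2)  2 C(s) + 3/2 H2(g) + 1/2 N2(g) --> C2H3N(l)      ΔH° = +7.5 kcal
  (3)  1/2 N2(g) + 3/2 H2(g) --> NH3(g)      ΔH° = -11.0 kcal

ΔH° = -123.8 kcal

(1) as written: -68.3 kcal
(2) reversed and × 3: (-3)·(+7.5) = -22.5 kcal
(3) × 3: (3)·(-11.0) = -33.0 kcal
Summing the manipulated equations, ΔH° = (1)·(-68.3) + (-3)·(+7.5) + (3)·(-11.0) = -123.8 kcal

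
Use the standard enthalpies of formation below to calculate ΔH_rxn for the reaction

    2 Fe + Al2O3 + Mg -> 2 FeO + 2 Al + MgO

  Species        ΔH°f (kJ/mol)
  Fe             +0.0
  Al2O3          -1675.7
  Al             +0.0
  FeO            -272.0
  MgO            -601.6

Products: 2·(-272.0) + 2·(+0.0) + 1·(-601.6) = -1145.6
Reactants: 2·(+0.0) + 1·(-1675.7) + 1·(+0.0) = -1675.7
ΔH_rxn = (-1145.6) − (-1675.7) = 530.1 kJ/mol

ΔH_rxn = 530.1 kJ/mol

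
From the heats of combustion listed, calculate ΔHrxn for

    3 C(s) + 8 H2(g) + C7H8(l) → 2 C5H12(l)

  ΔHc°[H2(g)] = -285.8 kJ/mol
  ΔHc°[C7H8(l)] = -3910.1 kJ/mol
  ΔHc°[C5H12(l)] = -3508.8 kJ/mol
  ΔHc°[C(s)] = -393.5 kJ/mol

Using ΔH = Σ nΔHc°(reactants) − Σ nΔHc°(products):
= [3·(-393.5) + 8·(-285.8) + 1·(-3910.1)] − [2·(-3508.8)]
= -359.4 kJ/mol

ΔHrxn = -359.4 kJ/mol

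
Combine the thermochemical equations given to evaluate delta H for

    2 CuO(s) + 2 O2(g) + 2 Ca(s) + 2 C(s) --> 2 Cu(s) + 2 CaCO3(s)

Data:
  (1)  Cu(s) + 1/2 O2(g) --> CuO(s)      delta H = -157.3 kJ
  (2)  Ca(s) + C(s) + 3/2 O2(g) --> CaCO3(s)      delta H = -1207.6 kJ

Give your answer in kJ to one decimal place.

(1) reversed and × 2: (-2)·(-157.3) = +314.6 kJ
(2) × 2: (2)·(-1207.6) = -2415.2 kJ
delta H = (+314.6) + (-2415.2) = -2100.6 kJ

delta H = -2100.6 kJ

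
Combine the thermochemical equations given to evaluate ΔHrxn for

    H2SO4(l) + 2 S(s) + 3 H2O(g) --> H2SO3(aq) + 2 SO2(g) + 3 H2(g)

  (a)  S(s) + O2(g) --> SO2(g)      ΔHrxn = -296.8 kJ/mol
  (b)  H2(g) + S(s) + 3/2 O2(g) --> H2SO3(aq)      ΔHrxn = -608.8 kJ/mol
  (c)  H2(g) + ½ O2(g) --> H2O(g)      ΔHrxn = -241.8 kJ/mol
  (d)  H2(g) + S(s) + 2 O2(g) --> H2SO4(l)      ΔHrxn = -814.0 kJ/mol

ΔHrxn = 337.0 kJ/mol

(a) × 2 (×2 to match 2 SO2(g) in the target): (2)·(-296.8) = -593.6 kJ/mol
(b) as written (H2SO3(aq) already on the product side): -608.8 kJ/mol
(c) reversed and × 3 (reverse to put H2O(g) on the reactant side; ×3 to match 3 H2O(g) in the target): (-3)·(-241.8) = +725.4 kJ/mol
(d) reversed (H2SO4(l) must end up as a reactant): +814.0 kJ/mol
Since enthalpy is a state function, ΔHrxn = (-593.6) + (-608.8) + (+725.4) + (+814.0) = 337.0 kJ/mol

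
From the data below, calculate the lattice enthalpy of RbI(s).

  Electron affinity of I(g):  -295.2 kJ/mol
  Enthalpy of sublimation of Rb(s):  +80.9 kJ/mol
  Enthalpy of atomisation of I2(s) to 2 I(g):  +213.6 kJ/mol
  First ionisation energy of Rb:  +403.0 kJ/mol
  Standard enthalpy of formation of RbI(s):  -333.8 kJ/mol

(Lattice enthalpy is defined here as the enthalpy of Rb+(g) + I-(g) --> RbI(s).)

ΔHf° = 1·ΔHsub + 1·(ΣIE) + 1/2·D(I2) + 1·EA + U
-333.8 = 1·(+80.9) + 1·(+403.0) + 1/2·(+213.6) + 1·(-295.2) + U
U = -333.8 − (+295.5) = -629.3 kJ/mol

U = -629.3 kJ/mol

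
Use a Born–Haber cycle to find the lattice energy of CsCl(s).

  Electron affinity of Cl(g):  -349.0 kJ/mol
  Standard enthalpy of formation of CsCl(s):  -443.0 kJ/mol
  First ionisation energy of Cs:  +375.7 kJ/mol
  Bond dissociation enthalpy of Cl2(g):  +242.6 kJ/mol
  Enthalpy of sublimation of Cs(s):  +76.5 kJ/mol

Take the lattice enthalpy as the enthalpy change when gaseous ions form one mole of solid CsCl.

ΔHf° = 1·ΔHsub + 1·(ΣIE) + 1/2·D(Cl2) + 1·EA + U
-443.0 = 1·(+76.5) + 1·(+375.7) + 1/2·(+242.6) + 1·(-349.0) + U
U = -443.0 − (+224.5) = -667.5 kJ/mol

U = -667.5 kJ/mol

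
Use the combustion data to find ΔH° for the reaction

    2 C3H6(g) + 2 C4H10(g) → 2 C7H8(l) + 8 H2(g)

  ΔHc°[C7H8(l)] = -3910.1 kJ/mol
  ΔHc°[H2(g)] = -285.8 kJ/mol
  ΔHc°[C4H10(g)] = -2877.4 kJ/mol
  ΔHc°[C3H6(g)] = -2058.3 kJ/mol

With combustion enthalpies, reactants minus products:
= [2·(-2058.3) + 2·(-2877.4)] − [2·(-3910.1) + 8·(-285.8)]
= 235.2 kJ/mol

ΔH° = 235.2 kJ/mol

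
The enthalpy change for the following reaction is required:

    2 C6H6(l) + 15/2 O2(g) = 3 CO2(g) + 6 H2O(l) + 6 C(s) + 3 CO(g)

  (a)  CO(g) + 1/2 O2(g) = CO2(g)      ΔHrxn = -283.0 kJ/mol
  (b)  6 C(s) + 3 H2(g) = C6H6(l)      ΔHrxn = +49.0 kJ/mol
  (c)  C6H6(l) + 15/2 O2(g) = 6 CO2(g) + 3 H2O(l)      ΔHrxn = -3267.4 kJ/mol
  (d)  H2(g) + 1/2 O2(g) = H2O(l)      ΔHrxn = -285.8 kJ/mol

ΔHrxn = -3324.8 kJ/mol

(a) reversed and × 3 (CO(g) must end up as a product; ×3 to match 3 CO(g) in the target): (-3)·(-283.0) = +849.0 kJ/mol
(b) reversed (C(s) must end up as a product): -49.0 kJ/mol
(c) as written: -3267.4 kJ/mol
(d) × 3: (3)·(-285.8) = -857.4 kJ/mol
Summing the manipulated equations, ΔHrxn = (-3)·(-283.0) + (-1)·(+49.0) + (1)·(-3267.4) + (3)·(-285.8) = -3324.8 kJ/mol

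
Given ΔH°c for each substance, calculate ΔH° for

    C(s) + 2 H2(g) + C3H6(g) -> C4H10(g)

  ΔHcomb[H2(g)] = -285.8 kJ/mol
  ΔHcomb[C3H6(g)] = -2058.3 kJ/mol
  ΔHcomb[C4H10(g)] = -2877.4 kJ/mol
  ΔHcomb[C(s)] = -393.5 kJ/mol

ΔH° = -146.0 kJ/mol

With combustion enthalpies, reactants minus products:
= [1·(-393.5) + 2·(-285.8) + 1·(-2058.3)] − [1·(-2877.4)]
= -146.0 kJ/mol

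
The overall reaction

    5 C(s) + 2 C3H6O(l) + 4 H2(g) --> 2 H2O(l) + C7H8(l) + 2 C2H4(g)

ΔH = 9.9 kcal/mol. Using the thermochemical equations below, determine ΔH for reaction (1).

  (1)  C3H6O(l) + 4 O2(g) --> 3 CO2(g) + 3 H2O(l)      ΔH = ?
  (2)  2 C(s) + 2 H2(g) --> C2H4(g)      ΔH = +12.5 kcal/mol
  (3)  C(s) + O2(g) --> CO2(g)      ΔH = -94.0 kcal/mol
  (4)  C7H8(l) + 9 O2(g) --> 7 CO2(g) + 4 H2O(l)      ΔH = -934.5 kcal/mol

(1) × 2: contributes 2·x
(2) × 2: (2)·(+12.5) = +25.0 kcal/mol
(3) as written: -94.0 kcal/mol
(4) reversed: +934.5 kcal/mol
+9.9 = (+25.0) + (-94.0) + (+934.5) + 2·x
x = (+9.9 − (+865.5)) / (2) = -427.8 kcal/mol

ΔH = -427.8 kcal/mol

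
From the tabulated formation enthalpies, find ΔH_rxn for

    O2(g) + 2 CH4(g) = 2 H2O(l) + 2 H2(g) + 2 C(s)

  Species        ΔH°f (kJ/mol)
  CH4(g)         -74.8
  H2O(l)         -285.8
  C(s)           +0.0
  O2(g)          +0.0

ΔH_rxn = -422.0 kJ/mol

ΔH°rxn = Σ nΔHf°(products) − Σ nΔHf°(reactants).
Products: 2·(-285.8) + 2·(+0.0) + 2·(+0.0) = -571.6
Reactants: 1·(+0.0) + 2·(-74.8) = -149.6
ΔH_rxn = (-571.6) − (-149.6) = -422.0 kJ/mol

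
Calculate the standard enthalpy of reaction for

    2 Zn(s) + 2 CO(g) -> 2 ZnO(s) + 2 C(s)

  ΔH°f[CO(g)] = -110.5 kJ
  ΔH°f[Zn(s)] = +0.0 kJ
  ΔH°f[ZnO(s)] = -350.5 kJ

ΔH_rxn = -480.0 kJ

ΔH°rxn = Σ nΔHf°(products) − Σ nΔHf°(reactants).
Products: 2·(-350.5) + 2·(+0.0) = -701.0
Reactants: 2·(+0.0) + 2·(-110.5) = -221.0
ΔH_rxn = (-701.0) − (-221.0) = -480.0 kJ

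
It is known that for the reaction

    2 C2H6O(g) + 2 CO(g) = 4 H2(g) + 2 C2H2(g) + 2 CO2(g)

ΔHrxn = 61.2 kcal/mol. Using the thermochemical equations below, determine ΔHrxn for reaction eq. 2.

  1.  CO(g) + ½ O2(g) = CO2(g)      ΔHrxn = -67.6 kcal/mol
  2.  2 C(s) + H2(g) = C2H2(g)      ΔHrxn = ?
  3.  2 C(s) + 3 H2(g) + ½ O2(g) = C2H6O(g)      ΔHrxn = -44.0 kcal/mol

ΔHrxn = 54.2 kcal/mol

eq. 1 × 2: (2)·(-67.6) = -135.2 kcal/mol
eq. 2 × 2: contributes 2·x
eq. 3 reversed and × 2: (-2)·(-44.0) = +88.0 kcal/mol
+61.2 = (-135.2) + (+88.0) + 2·x
x = (+61.2 − (-47.2)) / (2) = 54.2 kcal/mol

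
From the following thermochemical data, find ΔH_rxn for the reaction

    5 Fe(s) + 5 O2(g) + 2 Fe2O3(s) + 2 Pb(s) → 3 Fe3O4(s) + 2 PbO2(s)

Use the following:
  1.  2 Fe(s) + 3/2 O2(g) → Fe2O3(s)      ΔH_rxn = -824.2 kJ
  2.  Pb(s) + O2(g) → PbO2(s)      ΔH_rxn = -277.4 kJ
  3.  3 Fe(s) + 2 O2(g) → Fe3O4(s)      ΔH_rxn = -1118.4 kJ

eq. 1 reversed and × 2 (Fe2O3(s) must end up as a reactant; scale by 2 for the 2 Fe2O3(s)): (-2)·(-824.2) = +1648.4 kJ
eq. 2 × 2 (scale by 2 for the 2 PbO2(s)): (2)·(-277.4) = -554.8 kJ
eq. 3 × 3 (scale by 3 for the 3 Fe3O4(s)): (3)·(-1118.4) = -3355.2 kJ
Since enthalpy is a state function, ΔH_rxn = (+1648.4) + (-554.8) + (-3355.2) = -2261.6 kJ

ΔH_rxn = -2261.6 kJ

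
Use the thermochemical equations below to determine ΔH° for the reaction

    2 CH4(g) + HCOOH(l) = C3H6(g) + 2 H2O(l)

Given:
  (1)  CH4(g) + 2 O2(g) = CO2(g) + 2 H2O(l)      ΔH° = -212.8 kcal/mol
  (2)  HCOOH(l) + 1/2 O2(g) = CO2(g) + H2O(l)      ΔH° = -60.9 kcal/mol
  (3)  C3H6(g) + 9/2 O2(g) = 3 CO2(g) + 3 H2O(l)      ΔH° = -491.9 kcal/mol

(1) × 2 (×2 to match 2 CH4(g) in the target): (2)·(-212.8) = -425.6 kcal/mol
(2) as written (HCOOH(l) already on the reactant side): -60.9 kcal/mol
(3) reversed (C3H6(g) must end up as a product): +491.9 kcal/mol
ΔH° = (-425.6) + (-60.9) + (+491.9) = 5.4 kcal/mol

ΔH° = 5.4 kcal/mol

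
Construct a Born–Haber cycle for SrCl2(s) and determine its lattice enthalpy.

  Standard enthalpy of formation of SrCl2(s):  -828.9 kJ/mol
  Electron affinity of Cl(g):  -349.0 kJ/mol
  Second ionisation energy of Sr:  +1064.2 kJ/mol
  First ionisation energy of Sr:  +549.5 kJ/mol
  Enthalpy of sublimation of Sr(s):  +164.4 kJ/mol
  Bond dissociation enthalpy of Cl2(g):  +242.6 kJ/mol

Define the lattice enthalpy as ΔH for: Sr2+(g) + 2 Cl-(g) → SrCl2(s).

ΔHf° = 1·ΔHsub + 1·(ΣIE) + 1·D(Cl2) + 2·EA + U
-828.9 = 1·(+164.4) + 1·(+1613.7) + 1·(+242.6) + 2·(-349.0) + U
U = -828.9 − (+1322.7) = -2151.6 kJ/mol

U = -2151.6 kJ/mol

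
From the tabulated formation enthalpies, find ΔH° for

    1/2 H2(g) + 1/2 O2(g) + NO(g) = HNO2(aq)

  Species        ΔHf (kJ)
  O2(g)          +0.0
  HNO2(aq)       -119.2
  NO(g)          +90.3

ΔH° = -209.5 kJ

Products: 1·(-119.2) = -119.2
Reactants: 1/2·(+0.0) + 1/2·(+0.0) + 1·(+90.3) = +90.3
ΔH° = (-119.2) − (+90.3) = -209.5 kJ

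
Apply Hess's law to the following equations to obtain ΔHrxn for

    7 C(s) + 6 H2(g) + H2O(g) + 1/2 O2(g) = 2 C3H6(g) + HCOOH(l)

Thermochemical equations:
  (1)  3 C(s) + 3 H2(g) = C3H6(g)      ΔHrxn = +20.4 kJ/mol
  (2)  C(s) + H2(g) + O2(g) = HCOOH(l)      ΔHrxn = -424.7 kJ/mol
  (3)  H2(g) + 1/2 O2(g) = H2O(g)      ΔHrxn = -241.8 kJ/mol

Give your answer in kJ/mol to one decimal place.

ΔHrxn = -142.1 kJ/mol

(1) × 2 (scale by 2 for the 2 C3H6(g)): (2)·(+20.4) = +40.8 kJ/mol
(2) as written (HCOOH(l) already on the product side): -424.7 kJ/mol
(3) reversed (H2O(g) must end up as a reactant): +241.8 kJ/mol
By Hess's law, ΔHrxn = (2)·(+20.4) + (1)·(-424.7) + (-1)·(-241.8) = -142.1 kJ/mol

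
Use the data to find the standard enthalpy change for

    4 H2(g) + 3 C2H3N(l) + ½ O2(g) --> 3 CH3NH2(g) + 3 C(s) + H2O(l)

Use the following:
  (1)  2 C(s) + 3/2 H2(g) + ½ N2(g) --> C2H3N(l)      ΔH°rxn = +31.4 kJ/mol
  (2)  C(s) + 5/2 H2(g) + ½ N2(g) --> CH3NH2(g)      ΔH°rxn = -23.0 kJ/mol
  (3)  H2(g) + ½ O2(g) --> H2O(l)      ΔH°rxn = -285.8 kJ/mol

(1) reversed and × 3: (-3)·(+31.4) = -94.2 kJ/mol
(2) × 3: (3)·(-23.0) = -69.0 kJ/mol
(3) as written: -285.8 kJ/mol
By Hess's law, ΔH°rxn = (-3)·(+31.4) + (3)·(-23.0) + (1)·(-285.8) = -449.0 kJ/mol

ΔH°rxn = -449.0 kJ/mol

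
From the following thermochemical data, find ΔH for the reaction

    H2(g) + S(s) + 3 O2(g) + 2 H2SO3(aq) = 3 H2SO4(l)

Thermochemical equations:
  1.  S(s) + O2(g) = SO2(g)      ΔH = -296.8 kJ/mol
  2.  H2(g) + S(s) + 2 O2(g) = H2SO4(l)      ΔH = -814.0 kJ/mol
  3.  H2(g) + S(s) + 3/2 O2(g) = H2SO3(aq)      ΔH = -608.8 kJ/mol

eq. 1: not needed.
eq. 2 × 3: (3)·(-814.0) = -2442.0 kJ/mol
eq. 3 reversed and × 2: (-2)·(-608.8) = +1217.6 kJ/mol
ΔH = (-2442.0) + (+1217.6) = -1224.4 kJ/mol

ΔH = -1224.4 kJ/mol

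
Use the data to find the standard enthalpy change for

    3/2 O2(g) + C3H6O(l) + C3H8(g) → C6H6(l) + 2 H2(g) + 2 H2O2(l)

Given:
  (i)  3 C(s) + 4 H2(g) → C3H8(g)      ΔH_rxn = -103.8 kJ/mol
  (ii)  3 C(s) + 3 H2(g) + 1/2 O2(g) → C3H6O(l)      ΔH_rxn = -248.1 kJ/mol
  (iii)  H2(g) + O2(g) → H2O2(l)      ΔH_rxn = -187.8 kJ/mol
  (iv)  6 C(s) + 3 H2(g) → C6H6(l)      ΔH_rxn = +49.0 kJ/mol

(i) reversed: +103.8 kJ/mol
(ii) reversed: +248.1 kJ/mol
(iii) × 2: (2)·(-187.8) = -375.6 kJ/mol
(iv) as written: +49.0 kJ/mol
Summing the manipulated equations, ΔH_rxn = (+103.8) + (+248.1) + (-375.6) + (+49.0) = 25.3 kJ/mol

ΔH_rxn = 25.3 kJ/mol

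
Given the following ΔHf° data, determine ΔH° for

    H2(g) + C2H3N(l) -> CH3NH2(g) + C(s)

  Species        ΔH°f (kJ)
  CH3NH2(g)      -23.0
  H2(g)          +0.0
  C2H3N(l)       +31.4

ΔH° = -54.4 kJ

Products: 1·(-23.0) + 1·(+0.0) = -23.0
Reactants: 1·(+0.0) + 1·(+31.4) = +31.4
ΔH° = (-23.0) − (+31.4) = -54.4 kJ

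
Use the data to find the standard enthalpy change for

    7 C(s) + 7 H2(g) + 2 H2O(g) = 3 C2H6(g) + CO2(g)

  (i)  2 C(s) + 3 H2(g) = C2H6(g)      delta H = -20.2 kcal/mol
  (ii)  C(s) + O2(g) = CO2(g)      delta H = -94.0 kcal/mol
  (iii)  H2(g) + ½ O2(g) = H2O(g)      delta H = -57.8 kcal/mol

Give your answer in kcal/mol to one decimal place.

delta H = -39.0 kcal/mol

(i) × 3 (×3 to match 3 C2H6(g) in the target): (3)·(-20.2) = -60.6 kcal/mol
(ii) as written (CO2(g) already on the product side): -94.0 kcal/mol
(iii) reversed and × 2 (H2O(g) must end up as a reactant; ×2 to match 2 H2O(g) in the target): (-2)·(-57.8) = +115.6 kcal/mol
By Hess's law, delta H = (3)·(-20.2) + (1)·(-94.0) + (-2)·(-57.8) = -39.0 kcal/mol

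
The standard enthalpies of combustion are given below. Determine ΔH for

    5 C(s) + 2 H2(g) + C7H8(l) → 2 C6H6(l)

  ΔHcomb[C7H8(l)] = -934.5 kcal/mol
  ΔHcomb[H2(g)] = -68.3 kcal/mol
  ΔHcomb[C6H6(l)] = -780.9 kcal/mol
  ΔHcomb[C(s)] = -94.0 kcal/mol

ΔH = 20.7 kcal/mol

With combustion enthalpies, reactants minus products:
= [5·(-94.0) + 2·(-68.3) + 1·(-934.5)] − [2·(-780.9)]
= 20.7 kcal/mol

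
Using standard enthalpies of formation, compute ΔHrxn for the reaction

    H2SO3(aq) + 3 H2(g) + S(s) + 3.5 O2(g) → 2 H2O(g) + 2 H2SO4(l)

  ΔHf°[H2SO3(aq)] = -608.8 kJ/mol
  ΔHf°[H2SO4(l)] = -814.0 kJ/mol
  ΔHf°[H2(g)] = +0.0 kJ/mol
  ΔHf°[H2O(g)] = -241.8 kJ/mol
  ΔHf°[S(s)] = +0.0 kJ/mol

Products: 2·(-241.8) + 2·(-814.0) = -2111.6
Reactants: 1·(-608.8) + 3·(+0.0) + 1·(+0.0) + 7/2·(+0.0) = -608.8
ΔHrxn = (-2111.6) − (-608.8) = -1502.8 kJ/mol

ΔHrxn = -1502.8 kJ/mol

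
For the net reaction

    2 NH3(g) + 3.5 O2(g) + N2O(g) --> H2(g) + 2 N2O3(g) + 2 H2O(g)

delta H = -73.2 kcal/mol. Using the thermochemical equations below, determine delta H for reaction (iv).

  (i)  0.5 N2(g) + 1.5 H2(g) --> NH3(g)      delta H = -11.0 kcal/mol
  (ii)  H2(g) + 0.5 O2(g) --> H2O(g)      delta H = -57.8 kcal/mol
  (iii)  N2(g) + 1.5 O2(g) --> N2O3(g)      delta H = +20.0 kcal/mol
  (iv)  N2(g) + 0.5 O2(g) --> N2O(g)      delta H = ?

delta H = 19.6 kcal/mol

(i) reversed and × 2 (NH3(g) must end up as a reactant; ×2 to match 2 NH3(g) in the target): (-2)·(-11.0) = +22.0 kcal/mol
(ii) × 2 (×2 to match 2 H2O(g) in the target): (2)·(-57.8) = -115.6 kcal/mol
(iii) × 2 (scale by 2 for the 2 N2O3(g)): (2)·(+20.0) = +40.0 kcal/mol
(iv) reversed (N2O(g) must end up as a reactant): contributes −x
-73.2 = (+22.0) + (-115.6) + (+40.0) − x
x = (-73.2 − (-53.6)) / (-1) = 19.6 kcal/mol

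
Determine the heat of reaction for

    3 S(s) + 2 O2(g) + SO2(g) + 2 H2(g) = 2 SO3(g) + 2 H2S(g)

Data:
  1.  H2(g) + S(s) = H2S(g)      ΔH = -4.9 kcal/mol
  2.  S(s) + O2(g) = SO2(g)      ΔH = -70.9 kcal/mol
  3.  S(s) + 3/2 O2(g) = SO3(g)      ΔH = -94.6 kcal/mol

eq. 1 × 2: (2)·(-4.9) = -9.8 kcal/mol
eq. 2 reversed: +70.9 kcal/mol
eq. 3 × 2: (2)·(-94.6) = -189.2 kcal/mol
By Hess's law, ΔH = (-9.8) + (+70.9) + (-189.2) = -128.1 kcal/mol

ΔH = -128.1 kcal/mol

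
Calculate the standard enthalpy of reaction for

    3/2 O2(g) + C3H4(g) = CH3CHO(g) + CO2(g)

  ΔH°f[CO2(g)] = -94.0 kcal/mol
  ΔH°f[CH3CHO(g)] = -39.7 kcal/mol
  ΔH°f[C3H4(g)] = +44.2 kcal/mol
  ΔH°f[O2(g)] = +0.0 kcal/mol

ΔH° = -177.9 kcal/mol

ΔH°rxn = Σ nΔHf°(products) − Σ nΔHf°(reactants).
Products: 1·(-39.7) + 1·(-94.0) = -133.7
Reactants: 3/2·(+0.0) + 1·(+44.2) = +44.2
ΔH° = (-133.7) − (+44.2) = -177.9 kcal/mol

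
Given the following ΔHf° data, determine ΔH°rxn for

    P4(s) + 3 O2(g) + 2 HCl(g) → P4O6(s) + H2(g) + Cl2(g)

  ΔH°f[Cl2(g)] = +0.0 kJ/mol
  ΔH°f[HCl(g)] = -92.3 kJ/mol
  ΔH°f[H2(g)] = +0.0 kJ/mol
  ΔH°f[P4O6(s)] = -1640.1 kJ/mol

ΔH°rxn = -1455.5 kJ/mol

Products: 1·(-1640.1) + 1·(+0.0) + 1·(+0.0) = -1640.1
Reactants: 1·(+0.0) + 3·(+0.0) + 2·(-92.3) = -184.6
ΔH°rxn = (-1640.1) − (-184.6) = -1455.5 kJ/mol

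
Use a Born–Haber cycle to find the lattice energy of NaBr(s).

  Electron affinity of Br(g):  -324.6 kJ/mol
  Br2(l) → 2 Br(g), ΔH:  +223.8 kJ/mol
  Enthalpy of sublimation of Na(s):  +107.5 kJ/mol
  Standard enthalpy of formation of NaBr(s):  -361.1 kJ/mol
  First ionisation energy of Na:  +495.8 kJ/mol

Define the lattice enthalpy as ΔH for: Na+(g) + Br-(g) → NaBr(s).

U = -751.7 kJ/mol

ΔHf° = 1·ΔHsub + 1·(ΣIE) + 1/2·D(Br2) + 1·EA + U
-361.1 = 1·(+107.5) + 1·(+495.8) + 1/2·(+223.8) + 1·(-324.6) + U
U = -361.1 − (+390.6) = -751.7 kJ/mol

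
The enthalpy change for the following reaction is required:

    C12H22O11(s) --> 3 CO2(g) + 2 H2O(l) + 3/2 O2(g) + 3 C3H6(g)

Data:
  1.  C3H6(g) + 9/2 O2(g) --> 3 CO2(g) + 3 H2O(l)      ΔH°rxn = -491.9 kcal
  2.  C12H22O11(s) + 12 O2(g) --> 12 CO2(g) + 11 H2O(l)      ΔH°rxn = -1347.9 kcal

ΔH°rxn = 127.8 kcal

eq. 1 reversed and × 3 (reverse to put C3H6(g) on the product side; scale by 3 for the 3 C3H6(g)): (-3)·(-491.9) = +1475.7 kcal
eq. 2 as written (C12H22O11(s) already on the reactant side): -1347.9 kcal
Summing the manipulated equations, ΔH°rxn = (-3)·(-491.9) + (1)·(-1347.9) = 127.8 kcal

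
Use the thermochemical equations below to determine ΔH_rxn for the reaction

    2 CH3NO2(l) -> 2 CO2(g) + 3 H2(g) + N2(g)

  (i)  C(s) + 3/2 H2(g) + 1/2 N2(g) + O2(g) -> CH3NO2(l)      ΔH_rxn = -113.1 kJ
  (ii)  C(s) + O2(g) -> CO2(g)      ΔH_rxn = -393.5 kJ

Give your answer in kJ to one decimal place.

ΔH_rxn = -560.8 kJ

(i) reversed and × 2 (reverse to put CH3NO2(l) on the reactant side; ×2 to match 2 CH3NO2(l) in the target): (-2)·(-113.1) = +226.2 kJ
(ii) × 2 (scale by 2 for the 2 CO2(g)): (2)·(-393.5) = -787.0 kJ
Summing the manipulated equations, ΔH_rxn = (-2)·(-113.1) + (2)·(-393.5) = -560.8 kJ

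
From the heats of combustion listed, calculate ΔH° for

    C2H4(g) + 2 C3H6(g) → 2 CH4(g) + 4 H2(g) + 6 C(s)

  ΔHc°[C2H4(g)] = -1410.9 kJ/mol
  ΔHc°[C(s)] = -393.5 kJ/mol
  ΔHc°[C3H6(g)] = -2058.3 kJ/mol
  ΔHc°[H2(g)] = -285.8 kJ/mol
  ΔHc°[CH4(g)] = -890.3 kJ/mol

ΔH° = -242.7 kJ/mol

Using ΔH = Σ nΔHc°(reactants) − Σ nΔHc°(products):
= [1·(-1410.9) + 2·(-2058.3)] − [2·(-890.3) + 4·(-285.8) + 6·(-393.5)]
= -242.7 kJ/mol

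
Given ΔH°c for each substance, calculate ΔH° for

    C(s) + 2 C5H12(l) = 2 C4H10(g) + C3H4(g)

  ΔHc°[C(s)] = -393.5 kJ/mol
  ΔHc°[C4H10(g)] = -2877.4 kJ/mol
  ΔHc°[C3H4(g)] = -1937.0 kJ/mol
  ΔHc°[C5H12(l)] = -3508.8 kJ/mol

With combustion enthalpies, reactants minus products:
= [1·(-393.5) + 2·(-3508.8)] − [2·(-2877.4) + 1·(-1937.0)]
= 280.7 kJ/mol

ΔH° = 280.7 kJ/mol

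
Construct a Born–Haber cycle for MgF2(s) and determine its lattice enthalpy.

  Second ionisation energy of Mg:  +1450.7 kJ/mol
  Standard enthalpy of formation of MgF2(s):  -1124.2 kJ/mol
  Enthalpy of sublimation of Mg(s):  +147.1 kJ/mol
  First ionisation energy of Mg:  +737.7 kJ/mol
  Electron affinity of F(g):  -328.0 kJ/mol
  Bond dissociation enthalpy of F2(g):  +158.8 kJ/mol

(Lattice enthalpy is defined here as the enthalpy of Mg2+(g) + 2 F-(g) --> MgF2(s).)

U = -2962.5 kJ/mol

ΔHf° = 1·ΔHsub + 1·(ΣIE) + 1·D(F2) + 2·EA + U
-1124.2 = 1·(+147.1) + 1·(+2188.4) + 1·(+158.8) + 2·(-328.0) + U
U = -1124.2 − (+1838.3) = -2962.5 kJ/mol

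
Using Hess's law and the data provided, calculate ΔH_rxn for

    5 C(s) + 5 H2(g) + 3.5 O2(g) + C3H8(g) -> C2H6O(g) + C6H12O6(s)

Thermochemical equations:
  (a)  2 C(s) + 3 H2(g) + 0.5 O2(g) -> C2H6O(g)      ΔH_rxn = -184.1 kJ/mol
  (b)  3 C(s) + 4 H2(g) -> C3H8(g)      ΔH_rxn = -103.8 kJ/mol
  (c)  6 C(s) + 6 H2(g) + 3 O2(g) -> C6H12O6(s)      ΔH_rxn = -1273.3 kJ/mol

ΔH_rxn = -1353.6 kJ/mol

(a) as written: -184.1 kJ/mol
(b) reversed: +103.8 kJ/mol
(c) as written: -1273.3 kJ/mol
ΔH_rxn = (-184.1) + (+103.8) + (-1273.3) = -1353.6 kJ/mol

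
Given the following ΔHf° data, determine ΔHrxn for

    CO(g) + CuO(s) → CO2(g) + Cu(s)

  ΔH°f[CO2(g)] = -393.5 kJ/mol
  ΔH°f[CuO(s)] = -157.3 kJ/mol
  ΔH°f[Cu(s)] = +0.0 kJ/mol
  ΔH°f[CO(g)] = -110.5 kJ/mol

ΔHrxn = -125.7 kJ/mol

ΔH°rxn = Σ nΔHf°(products) − Σ nΔHf°(reactants).
Products: 1·(-393.5) + 1·(+0.0) = -393.5
Reactants: 1·(-110.5) + 1·(-157.3) = -267.8
ΔHrxn = (-393.5) − (-267.8) = -125.7 kJ/mol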